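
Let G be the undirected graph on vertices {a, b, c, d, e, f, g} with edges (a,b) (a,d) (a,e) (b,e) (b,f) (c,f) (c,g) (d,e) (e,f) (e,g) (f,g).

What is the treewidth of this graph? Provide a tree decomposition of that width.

Every bag has size at most 3, so the width is 3 − 1 = 2 and tw(G) ≤ 2. Conversely, {a, d, e} is a clique of size 3, and the vertices of any clique must share a bag in every tree decomposition; so some bag has ≥ 3 vertices and tw(G) ≥ 2. The upper and lower bounds meet at 2, so that is the treewidth.

Treewidth 2.
One optimal decomposition is:
Bags: B1 = {a, b, e}  B2 = {b, e, f}  B3 = {a, d, e}  B4 = {e, f, g}  B5 = {c, f, g}
Tree: B1–B2, B1–B3, B2–B4, B4–B5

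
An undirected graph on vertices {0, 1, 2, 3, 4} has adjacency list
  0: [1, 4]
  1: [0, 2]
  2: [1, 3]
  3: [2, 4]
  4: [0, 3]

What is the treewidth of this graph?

A width-2 tree decomposition is:
Bags: B1 = {0, 3, 4}  B2 = {0, 1, 3}  B3 = {1, 2, 3}
Tree: B1–B2, B2–B3
Every bag has size at most 3, so the width is 3 − 1 = 2 and tw(G) ≤ 2. The edges 3–4–0–1–2–3 form a cycle, so G is not a tree and its treewidth is at least 2. Therefore the treewidth is 2.

2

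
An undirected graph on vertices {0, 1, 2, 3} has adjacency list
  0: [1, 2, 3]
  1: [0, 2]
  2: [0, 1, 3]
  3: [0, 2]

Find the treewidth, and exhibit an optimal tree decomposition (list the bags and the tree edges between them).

The largest bag has 3 vertices, giving width 2; this decomposition certifies tw(G) ≤ 2. For the lower bound, the 3 vertices {0, 1, 2} are pairwise adjacent, and any tree decomposition puts a clique entirely inside one bag — forcing width ≥ 2. Combining the bounds, tw(G) = 2.

Treewidth 2.
One such decomposition:
Bags: B1 = {0, 1, 2}  B2 = {0, 2, 3}
Tree: B1–B2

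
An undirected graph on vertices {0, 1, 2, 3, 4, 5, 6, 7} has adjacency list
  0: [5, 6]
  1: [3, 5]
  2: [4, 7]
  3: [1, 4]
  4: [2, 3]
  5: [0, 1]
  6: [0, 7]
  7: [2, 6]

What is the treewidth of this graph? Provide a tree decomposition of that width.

Treewidth 2.
One such decomposition:
Bags: B1 = {2, 4, 7}  B2 = {3, 4, 7}  B3 = {1, 3, 7}  B4 = {1, 5, 7}  B5 = {0, 5, 7}  B6 = {0, 6, 7}
Tree: B1–B2, B2–B3, B3–B4, B4–B5, B5–B6

Every bag has size at most 3, so the width is 3 − 1 = 2 and tw(G) ≤ 2. For the lower bound, G contains the cycle 7–2–4–3–1–5–0–6–7, so G is not a forest; only forests have treewidth ≤ 1, hence tw(G) ≥ 2. The upper and lower bounds meet at 2, so that is the treewidth.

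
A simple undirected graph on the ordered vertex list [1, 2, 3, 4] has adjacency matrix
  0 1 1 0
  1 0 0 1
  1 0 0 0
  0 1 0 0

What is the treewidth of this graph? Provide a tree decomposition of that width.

Each bag holds 2 vertices, so the decomposition has width 1, which upper-bounds the treewidth. Since G has at least one edge (e.g. 3–1), it is not an edgeless graph, so tw(G) ≥ 1. Therefore the treewidth is 1.

Treewidth 1.
One such decomposition:
Bags: B1 = {1, 3}  B2 = {1, 2}  B3 = {2, 4}
Tree: B1–B2, B2–B3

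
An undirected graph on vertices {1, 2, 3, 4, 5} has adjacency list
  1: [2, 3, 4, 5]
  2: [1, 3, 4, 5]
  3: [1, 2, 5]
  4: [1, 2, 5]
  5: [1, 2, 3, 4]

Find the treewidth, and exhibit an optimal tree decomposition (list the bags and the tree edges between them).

Treewidth 3.
One such decomposition:
Bags: B1 = {1, 2, 4, 5}  B2 = {1, 2, 3, 5}
Tree: B1–B2

Each bag holds 4 vertices, so the decomposition has width 3, which upper-bounds the treewidth. Conversely, {1, 2, 3, 5} is a clique of size 4, and the vertices of any clique must share a bag in every tree decomposition; so some bag has ≥ 4 vertices and tw(G) ≥ 3. The upper and lower bounds meet at 3, so that is the treewidth.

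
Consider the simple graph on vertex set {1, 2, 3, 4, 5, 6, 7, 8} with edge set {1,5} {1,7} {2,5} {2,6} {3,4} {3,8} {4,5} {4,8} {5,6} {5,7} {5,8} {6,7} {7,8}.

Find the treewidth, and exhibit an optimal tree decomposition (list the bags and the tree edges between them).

Treewidth 2.
One optimal decomposition is:
Bags: B1 = {4, 5, 8}  B2 = {5, 7, 8}  B3 = {1, 5, 7}  B4 = {5, 6, 7}  B5 = {3, 4, 8}  B6 = {2, 5, 6}
Tree: B1–B2, B2–B3, B2–B4, B1–B5, B4–B6

Every bag has size at most 3, so the width is 3 − 1 = 2 and tw(G) ≤ 2. On the other hand G contains the 3-clique {3, 4, 8}. A clique must lie in a single bag of any decomposition, so no decomposition can have width below 2. Hence tw(G) = 2 exactly.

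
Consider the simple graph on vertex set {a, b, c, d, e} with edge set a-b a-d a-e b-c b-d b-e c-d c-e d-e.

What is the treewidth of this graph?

A width-3 tree decomposition is:
Bags: B1 = {a, b, d, e}  B2 = {b, c, d, e}
Tree: B1–B2
Every bag has size at most 4, so the width is 4 − 1 = 3 and tw(G) ≤ 3. For the lower bound, the 4 vertices {b, c, d, e} are pairwise adjacent, and any tree decomposition puts a clique entirely inside one bag — forcing width ≥ 3. The upper and lower bounds meet at 3, so that is the treewidth.

3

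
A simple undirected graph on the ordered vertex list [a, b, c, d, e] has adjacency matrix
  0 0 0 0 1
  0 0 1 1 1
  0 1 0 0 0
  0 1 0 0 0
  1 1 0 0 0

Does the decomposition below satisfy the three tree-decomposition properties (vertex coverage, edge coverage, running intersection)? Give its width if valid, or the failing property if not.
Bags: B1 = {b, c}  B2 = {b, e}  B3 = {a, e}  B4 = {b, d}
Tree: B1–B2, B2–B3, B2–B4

Yes; width 1.

Vertex coverage: the bags together contain {a, b, c, d, e}, the full vertex set. Edge coverage: each edge of G has both endpoints in at least one bag. Running intersection: for every vertex, the bags containing it form a connected subtree. All three properties hold, so this is a valid tree decomposition of width max|bag| − 1 = 1, and hence tw(G) ≤ 1.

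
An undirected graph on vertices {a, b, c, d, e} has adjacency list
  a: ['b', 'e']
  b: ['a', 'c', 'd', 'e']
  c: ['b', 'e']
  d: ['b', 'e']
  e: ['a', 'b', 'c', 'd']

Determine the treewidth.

A width-2 tree decomposition is:
Bags: B1 = {a, b, e}  B2 = {b, c, e}  B3 = {b, d, e}
Tree: B1–B2, B1–B3
Each bag holds 3 vertices, so the decomposition has width 2, which upper-bounds the treewidth. Conversely, {b, d, e} is a clique of size 3, and the vertices of any clique must share a bag in every tree decomposition; so some bag has ≥ 3 vertices and tw(G) ≥ 2. Combining the bounds, tw(G) = 2.

2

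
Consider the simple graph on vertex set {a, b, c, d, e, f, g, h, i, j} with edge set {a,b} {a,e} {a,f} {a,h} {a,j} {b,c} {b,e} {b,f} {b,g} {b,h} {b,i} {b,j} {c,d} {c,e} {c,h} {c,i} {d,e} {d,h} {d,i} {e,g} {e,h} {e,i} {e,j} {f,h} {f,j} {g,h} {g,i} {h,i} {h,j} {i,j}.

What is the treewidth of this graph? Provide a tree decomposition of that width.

Treewidth 4.
Bags: B1 = {b, e, h, i, j}  B2 = {a, b, e, h, j}  B3 = {a, b, f, h, j}  B4 = {b, e, g, h, i}  B5 = {b, c, e, h, i}  B6 = {c, d, e, h, i}
Tree: B1–B2, B2–B3, B1–B4, B4–B5, B5–B6

Every bag has size at most 5, so the width is 5 − 1 = 4 and tw(G) ≤ 4. For the lower bound, the 5 vertices {c, d, e, h, i} are pairwise adjacent, and any tree decomposition puts a clique entirely inside one bag — forcing width ≥ 4. Therefore the treewidth is 4.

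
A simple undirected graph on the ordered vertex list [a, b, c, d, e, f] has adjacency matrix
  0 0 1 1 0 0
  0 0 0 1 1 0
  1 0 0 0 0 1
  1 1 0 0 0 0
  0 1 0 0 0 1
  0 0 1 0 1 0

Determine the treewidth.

A width-2 tree decomposition is:
Bags: B1 = {c, e, f}  B2 = {b, c, e}  B3 = {b, c, d}  B4 = {a, c, d}
Tree: B1–B2, B2–B3, B3–B4
The largest bag has 3 vertices, giving width 2; this decomposition certifies tw(G) ≤ 2. Since c–f–e–b–d–a–c is a cycle in G, G is not acyclic. Forests are exactly the graphs of treewidth ≤ 1, so tw(G) ≥ 2. Hence tw(G) = 2 exactly.

2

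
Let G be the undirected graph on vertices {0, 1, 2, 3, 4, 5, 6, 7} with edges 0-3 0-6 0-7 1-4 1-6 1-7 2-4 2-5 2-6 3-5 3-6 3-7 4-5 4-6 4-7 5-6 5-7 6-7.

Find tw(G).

3

A width-3 tree decomposition is:
Bags: B1 = {3, 5, 6, 7}  B2 = {4, 5, 6, 7}  B3 = {1, 4, 6, 7}  B4 = {2, 4, 5, 6}  B5 = {0, 3, 6, 7}
Tree: B1–B2, B2–B3, B2–B4, B1–B5
The largest bag has 4 vertices, giving width 3; this decomposition certifies tw(G) ≤ 3. For the lower bound, the 4 vertices {2, 4, 5, 6} are pairwise adjacent, and any tree decomposition puts a clique entirely inside one bag — forcing width ≥ 3. Therefore the treewidth is 3.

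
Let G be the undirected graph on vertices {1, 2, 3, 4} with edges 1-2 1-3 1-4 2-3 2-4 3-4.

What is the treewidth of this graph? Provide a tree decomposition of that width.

Treewidth 3.
One such decomposition:
Bags: B1 = {1, 2, 3, 4}
Tree: (single bag)

A single bag containing all 4 vertices is trivially a valid decomposition of width 3. On the other hand G contains the 4-clique {1, 2, 3, 4}. A clique must lie in a single bag of any decomposition, so no decomposition can have width below 3. Hence tw(G) = 3 exactly.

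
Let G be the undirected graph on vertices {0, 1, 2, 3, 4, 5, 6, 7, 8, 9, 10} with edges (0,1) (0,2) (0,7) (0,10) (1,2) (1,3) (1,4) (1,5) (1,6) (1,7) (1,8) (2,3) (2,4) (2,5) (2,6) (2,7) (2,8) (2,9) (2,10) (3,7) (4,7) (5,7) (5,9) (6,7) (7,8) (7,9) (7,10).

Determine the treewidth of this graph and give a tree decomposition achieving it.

Each bag holds 4 vertices, so the decomposition has width 3, which upper-bounds the treewidth. Conversely, {0, 1, 2, 7} is a clique of size 4, and the vertices of any clique must share a bag in every tree decomposition; so some bag has ≥ 4 vertices and tw(G) ≥ 3. Combining the bounds, tw(G) = 3.

Treewidth 3.
One optimal decomposition is:
Bags: B1 = {0, 2, 7, 10}  B2 = {0, 1, 2, 7}  B3 = {1, 2, 5, 7}  B4 = {1, 2, 4, 7}  B5 = {2, 5, 7, 9}  B6 = {1, 2, 3, 7}  B7 = {1, 2, 6, 7}  B8 = {1, 2, 7, 8}
Tree: B1–B2, B2–B3, B2–B4, B3–B5, B4–B6, B6–B7, B3–B8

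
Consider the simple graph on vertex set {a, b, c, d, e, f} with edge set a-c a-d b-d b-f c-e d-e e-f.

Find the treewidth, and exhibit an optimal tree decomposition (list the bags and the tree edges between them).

Treewidth 2.
Bags: B1 = {b, e, f}  B2 = {b, d, e}  B3 = {c, d, e}  B4 = {a, c, d}
Tree: B1–B2, B2–B3, B3–B4

The largest bag has 3 vertices, giving width 2; this decomposition certifies tw(G) ≤ 2. The edges f–b–d–e–f form a cycle, so G is not a tree and its treewidth is at least 2. The upper and lower bounds meet at 2, so that is the treewidth.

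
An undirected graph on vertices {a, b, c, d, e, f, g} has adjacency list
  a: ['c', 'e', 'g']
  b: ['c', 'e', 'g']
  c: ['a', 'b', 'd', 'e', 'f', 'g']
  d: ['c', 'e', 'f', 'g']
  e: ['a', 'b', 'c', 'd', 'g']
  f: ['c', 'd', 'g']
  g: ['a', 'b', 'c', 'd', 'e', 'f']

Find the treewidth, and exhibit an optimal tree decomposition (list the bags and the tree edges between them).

Treewidth 3.
One such decomposition:
Bags: B1 = {c, d, e, g}  B2 = {c, d, f, g}  B3 = {b, c, e, g}  B4 = {a, c, e, g}
Tree: B1–B2, B1–B3, B3–B4

The largest bag has 4 vertices, giving width 3; this decomposition certifies tw(G) ≤ 3. On the other hand G contains the 4-clique {c, d, e, g}. A clique must lie in a single bag of any decomposition, so no decomposition can have width below 3. Hence tw(G) = 3 exactly.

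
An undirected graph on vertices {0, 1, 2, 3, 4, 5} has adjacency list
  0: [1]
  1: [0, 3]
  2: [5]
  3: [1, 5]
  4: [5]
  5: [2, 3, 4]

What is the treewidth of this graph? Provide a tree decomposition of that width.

The largest bag has 2 vertices, giving width 1; this decomposition certifies tw(G) ≤ 1. G has an edge, so its treewidth is at least 1. Hence tw(G) = 1 exactly.

Treewidth 1.
Bags: B1 = {1, 3}  B2 = {3, 5}  B3 = {0, 1}  B4 = {4, 5}  B5 = {2, 5}
Tree: B1–B2, B1–B3, B2–B4, B4–B5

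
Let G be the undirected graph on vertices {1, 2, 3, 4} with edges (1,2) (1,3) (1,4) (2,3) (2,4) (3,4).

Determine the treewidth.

A width-3 tree decomposition is:
Bags: B1 = {1, 2, 3, 4}
Tree: (single bag)
With just one bag of size 4, the width is 4 − 1 = 3, so tw(G) ≤ 3. For the lower bound, the 4 vertices {1, 2, 3, 4} are pairwise adjacent, and any tree decomposition puts a clique entirely inside one bag — forcing width ≥ 3. The upper and lower bounds meet at 3, so that is the treewidth.

3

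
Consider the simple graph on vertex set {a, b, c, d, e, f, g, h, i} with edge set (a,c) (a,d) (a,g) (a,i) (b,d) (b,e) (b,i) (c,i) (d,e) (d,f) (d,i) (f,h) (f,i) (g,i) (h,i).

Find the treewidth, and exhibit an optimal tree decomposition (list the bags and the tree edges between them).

The largest bag has 3 vertices, giving width 2; this decomposition certifies tw(G) ≤ 2. For the lower bound, the 3 vertices {b, d, e} are pairwise adjacent, and any tree decomposition puts a clique entirely inside one bag — forcing width ≥ 2. Therefore the treewidth is 2.

Treewidth 2.
Bags: B1 = {b, d, e}  B2 = {b, d, i}  B3 = {a, d, i}  B4 = {d, f, i}  B5 = {a, g, i}  B6 = {f, h, i}  B7 = {a, c, i}
Tree: B1–B2, B2–B3, B2–B4, B3–B5, B4–B6, B5–B7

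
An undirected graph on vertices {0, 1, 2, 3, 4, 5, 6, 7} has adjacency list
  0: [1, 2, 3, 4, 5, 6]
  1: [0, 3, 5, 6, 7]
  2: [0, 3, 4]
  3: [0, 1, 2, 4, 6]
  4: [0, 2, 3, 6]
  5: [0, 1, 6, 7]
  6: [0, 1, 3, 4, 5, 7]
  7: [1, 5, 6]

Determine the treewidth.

A width-3 tree decomposition is:
Bags: B1 = {0, 1, 3, 6}  B2 = {0, 1, 5, 6}  B3 = {0, 3, 4, 6}  B4 = {0, 2, 3, 4}  B5 = {1, 5, 6, 7}
Tree: B1–B2, B1–B3, B3–B4, B2–B5
The largest bag has 4 vertices, giving width 3; this decomposition certifies tw(G) ≤ 3. For the lower bound, the 4 vertices {0, 1, 3, 6} are pairwise adjacent, and any tree decomposition puts a clique entirely inside one bag — forcing width ≥ 3. Hence tw(G) = 3 exactly.

3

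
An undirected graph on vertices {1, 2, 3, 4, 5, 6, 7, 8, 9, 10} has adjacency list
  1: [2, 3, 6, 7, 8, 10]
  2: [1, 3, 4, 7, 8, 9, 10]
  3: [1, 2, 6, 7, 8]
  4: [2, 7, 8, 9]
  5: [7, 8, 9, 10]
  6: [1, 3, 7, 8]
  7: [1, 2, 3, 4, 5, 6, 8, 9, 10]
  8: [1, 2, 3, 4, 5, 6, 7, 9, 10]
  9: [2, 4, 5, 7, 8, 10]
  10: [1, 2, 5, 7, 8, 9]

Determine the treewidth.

A width-4 tree decomposition is:
Bags: B1 = {2, 7, 8, 9, 10}  B2 = {1, 2, 7, 8, 10}  B3 = {1, 2, 3, 7, 8}  B4 = {2, 4, 7, 8, 9}  B5 = {1, 3, 6, 7, 8}  B6 = {5, 7, 8, 9, 10}
Tree: B1–B2, B2–B3, B1–B4, B3–B5, B1–B6
Every bag has size at most 5, so the width is 5 − 1 = 4 and tw(G) ≤ 4. For the lower bound, the 5 vertices {1, 2, 7, 8, 10} are pairwise adjacent, and any tree decomposition puts a clique entirely inside one bag — forcing width ≥ 4. Hence tw(G) = 4 exactly.

4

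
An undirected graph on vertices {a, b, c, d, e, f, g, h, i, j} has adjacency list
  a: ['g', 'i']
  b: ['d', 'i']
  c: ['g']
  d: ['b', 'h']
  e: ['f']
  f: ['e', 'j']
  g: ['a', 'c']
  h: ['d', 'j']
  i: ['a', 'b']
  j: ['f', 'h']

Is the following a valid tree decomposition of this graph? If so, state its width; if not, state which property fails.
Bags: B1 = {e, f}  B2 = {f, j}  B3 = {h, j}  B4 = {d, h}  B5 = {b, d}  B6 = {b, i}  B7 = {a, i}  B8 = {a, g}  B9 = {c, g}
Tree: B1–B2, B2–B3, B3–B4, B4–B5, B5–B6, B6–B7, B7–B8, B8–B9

Yes; width 1.

Vertex coverage: the bags together contain {a, b, c, d, e, f, g, h, i, j}, the full vertex set. Edge coverage: each edge of G has both endpoints in at least one bag. Running intersection: for every vertex, the bags containing it form a connected subtree. All three properties hold, so this is a valid tree decomposition of width max|bag| − 1 = 1, and hence tw(G) ≤ 1.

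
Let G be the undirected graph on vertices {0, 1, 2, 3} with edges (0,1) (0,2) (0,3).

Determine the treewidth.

1

A width-1 tree decomposition is:
Bags: B1 = {0, 2}  B2 = {0, 1}  B3 = {0, 3}
Tree: B1–B2, B2–B3
Each bag holds 2 vertices, so the decomposition has width 1, which upper-bounds the treewidth. Since G has at least one edge (e.g. 0–2), it is not an edgeless graph, so tw(G) ≥ 1. Hence tw(G) = 1 exactly.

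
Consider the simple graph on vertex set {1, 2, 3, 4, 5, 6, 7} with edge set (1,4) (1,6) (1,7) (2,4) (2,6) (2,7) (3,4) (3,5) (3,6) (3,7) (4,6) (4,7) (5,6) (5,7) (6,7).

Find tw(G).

3

A width-3 tree decomposition is:
Bags: B1 = {3, 4, 6, 7}  B2 = {1, 4, 6, 7}  B3 = {3, 5, 6, 7}  B4 = {2, 4, 6, 7}
Tree: B1–B2, B1–B3, B2–B4
Each bag holds 4 vertices, so the decomposition has width 3, which upper-bounds the treewidth. For the lower bound, the 4 vertices {1, 4, 6, 7} are pairwise adjacent, and any tree decomposition puts a clique entirely inside one bag — forcing width ≥ 3. Combining the bounds, tw(G) = 3.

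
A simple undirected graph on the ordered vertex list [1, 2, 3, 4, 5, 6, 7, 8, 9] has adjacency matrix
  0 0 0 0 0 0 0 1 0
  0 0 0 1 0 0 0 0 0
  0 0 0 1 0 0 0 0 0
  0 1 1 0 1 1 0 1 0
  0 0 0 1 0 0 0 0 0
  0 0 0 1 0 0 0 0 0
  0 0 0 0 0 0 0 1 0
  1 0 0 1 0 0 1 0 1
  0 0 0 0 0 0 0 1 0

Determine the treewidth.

1

A width-1 tree decomposition is:
Bags: B1 = {4, 6}  B2 = {4, 5}  B3 = {2, 4}  B4 = {3, 4}  B5 = {4, 8}  B6 = {8, 9}  B7 = {1, 8}  B8 = {7, 8}
Tree: B1–B2, B2–B3, B1–B4, B2–B5, B5–B6, B5–B7, B7–B8
Each bag holds 2 vertices, so the decomposition has width 1, which upper-bounds the treewidth. Since G has at least one edge (e.g. 4–6), it is not an edgeless graph, so tw(G) ≥ 1. Combining the bounds, tw(G) = 1.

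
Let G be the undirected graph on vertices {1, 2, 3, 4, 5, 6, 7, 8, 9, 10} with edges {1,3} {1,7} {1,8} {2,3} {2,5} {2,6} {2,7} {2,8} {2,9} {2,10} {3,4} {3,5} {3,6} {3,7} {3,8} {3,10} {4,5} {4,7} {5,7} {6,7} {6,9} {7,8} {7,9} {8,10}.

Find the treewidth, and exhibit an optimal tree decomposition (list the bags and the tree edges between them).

Treewidth 3.
One such decomposition:
Bags: B1 = {2, 3, 7, 8}  B2 = {2, 3, 5, 7}  B3 = {2, 3, 6, 7}  B4 = {2, 3, 8, 10}  B5 = {2, 6, 7, 9}  B6 = {3, 4, 5, 7}  B7 = {1, 3, 7, 8}
Tree: B1–B2, B1–B3, B1–B4, B3–B5, B2–B6, B1–B7

The largest bag has 4 vertices, giving width 3; this decomposition certifies tw(G) ≤ 3. For the lower bound, the 4 vertices {2, 6, 7, 9} are pairwise adjacent, and any tree decomposition puts a clique entirely inside one bag — forcing width ≥ 3. Hence tw(G) = 3 exactly.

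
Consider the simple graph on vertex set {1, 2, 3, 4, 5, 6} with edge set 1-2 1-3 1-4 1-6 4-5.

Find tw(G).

1

A width-1 tree decomposition is:
Bags: B1 = {1, 3}  B2 = {1, 4}  B3 = {4, 5}  B4 = {1, 2}  B5 = {1, 6}
Tree: B1–B2, B2–B3, B1–B4, B1–B5
The largest bag has 2 vertices, giving width 1; this decomposition certifies tw(G) ≤ 1. G has an edge, so its treewidth is at least 1. Therefore the treewidth is 1.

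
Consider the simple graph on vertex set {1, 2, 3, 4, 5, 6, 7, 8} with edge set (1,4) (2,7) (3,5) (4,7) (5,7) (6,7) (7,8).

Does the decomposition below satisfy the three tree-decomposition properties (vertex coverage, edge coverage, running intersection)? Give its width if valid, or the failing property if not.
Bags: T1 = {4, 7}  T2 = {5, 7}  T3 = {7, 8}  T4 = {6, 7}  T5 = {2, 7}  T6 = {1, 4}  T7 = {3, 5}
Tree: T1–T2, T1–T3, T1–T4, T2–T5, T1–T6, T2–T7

Yes; width 1.

Vertex coverage: the bags together contain {1, 2, 3, 4, 5, 6, 7, 8}, the full vertex set. Edge coverage: each edge of G has both endpoints in at least one bag. Running intersection: for every vertex, the bags containing it form a connected subtree. All three properties hold, so this is a valid tree decomposition of width max|bag| − 1 = 1, and hence tw(G) ≤ 1.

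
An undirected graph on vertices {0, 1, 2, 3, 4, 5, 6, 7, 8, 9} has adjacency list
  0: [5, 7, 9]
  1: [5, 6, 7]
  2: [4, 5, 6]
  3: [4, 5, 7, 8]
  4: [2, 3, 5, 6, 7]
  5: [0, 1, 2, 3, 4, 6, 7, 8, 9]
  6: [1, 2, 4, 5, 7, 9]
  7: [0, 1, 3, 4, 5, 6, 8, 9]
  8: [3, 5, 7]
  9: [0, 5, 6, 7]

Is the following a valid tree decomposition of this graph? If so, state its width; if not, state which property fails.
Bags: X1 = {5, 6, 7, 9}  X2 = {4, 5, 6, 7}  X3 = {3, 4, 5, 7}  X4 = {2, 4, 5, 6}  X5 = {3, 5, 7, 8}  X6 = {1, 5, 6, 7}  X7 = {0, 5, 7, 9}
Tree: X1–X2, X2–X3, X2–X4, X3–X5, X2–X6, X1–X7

Checking the three conditions: (i) the bags cover all of {0, 1, 2, 3, 4, 5, 6, 7, 8, 9}; (ii) for each edge, some bag contains both endpoints; (iii) the bags containing any fixed vertex form a subtree. All hold, so the decomposition is valid with width 4 − 1 = 3.

Yes; width 3.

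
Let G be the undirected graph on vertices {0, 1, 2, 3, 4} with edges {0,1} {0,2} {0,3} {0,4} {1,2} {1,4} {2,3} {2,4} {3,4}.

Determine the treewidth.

A width-3 tree decomposition is:
Bags: B1 = {0, 1, 2, 4}  B2 = {0, 2, 3, 4}
Tree: B1–B2
The largest bag has 4 vertices, giving width 3; this decomposition certifies tw(G) ≤ 3. Conversely, {0, 1, 2, 4} is a clique of size 4, and the vertices of any clique must share a bag in every tree decomposition; so some bag has ≥ 4 vertices and tw(G) ≥ 3. The upper and lower bounds meet at 3, so that is the treewidth.

3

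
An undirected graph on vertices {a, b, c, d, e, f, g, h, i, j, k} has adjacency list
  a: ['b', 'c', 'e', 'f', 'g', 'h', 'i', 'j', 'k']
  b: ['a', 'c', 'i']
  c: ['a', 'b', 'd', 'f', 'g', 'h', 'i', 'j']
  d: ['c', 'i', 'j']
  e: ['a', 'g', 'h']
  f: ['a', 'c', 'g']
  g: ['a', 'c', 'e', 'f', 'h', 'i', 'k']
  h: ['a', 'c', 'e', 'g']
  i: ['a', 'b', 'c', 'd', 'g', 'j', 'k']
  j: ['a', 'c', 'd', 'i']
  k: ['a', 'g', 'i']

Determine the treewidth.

3

A width-3 tree decomposition is:
Bags: B1 = {a, c, i, j}  B2 = {a, c, g, i}  B3 = {a, b, c, i}  B4 = {a, c, g, h}  B5 = {a, c, f, g}  B6 = {a, e, g, h}  B7 = {c, d, i, j}  B8 = {a, g, i, k}
Tree: B1–B2, B1–B3, B2–B4, B4–B5, B4–B6, B1–B7, B2–B8
Each bag holds 4 vertices, so the decomposition has width 3, which upper-bounds the treewidth. Conversely, {c, d, i, j} is a clique of size 4, and the vertices of any clique must share a bag in every tree decomposition; so some bag has ≥ 4 vertices and tw(G) ≥ 3. Combining the bounds, tw(G) = 3.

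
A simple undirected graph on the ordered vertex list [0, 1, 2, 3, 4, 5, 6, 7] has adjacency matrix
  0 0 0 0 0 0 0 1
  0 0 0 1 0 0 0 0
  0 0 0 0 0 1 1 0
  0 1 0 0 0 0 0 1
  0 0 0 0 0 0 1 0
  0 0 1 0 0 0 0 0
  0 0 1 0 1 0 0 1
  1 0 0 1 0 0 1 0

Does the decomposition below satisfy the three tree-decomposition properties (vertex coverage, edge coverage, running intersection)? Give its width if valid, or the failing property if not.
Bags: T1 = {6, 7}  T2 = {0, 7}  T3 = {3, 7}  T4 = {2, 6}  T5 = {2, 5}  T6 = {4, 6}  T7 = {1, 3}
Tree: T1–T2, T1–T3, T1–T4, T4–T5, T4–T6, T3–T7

Yes; width 1.

Vertex coverage: the bags together contain {0, 1, 2, 3, 4, 5, 6, 7}, the full vertex set. Edge coverage: each edge of G has both endpoints in at least one bag. Running intersection: for every vertex, the bags containing it form a connected subtree. All three properties hold, so this is a valid tree decomposition of width max|bag| − 1 = 1, and hence tw(G) ≤ 1.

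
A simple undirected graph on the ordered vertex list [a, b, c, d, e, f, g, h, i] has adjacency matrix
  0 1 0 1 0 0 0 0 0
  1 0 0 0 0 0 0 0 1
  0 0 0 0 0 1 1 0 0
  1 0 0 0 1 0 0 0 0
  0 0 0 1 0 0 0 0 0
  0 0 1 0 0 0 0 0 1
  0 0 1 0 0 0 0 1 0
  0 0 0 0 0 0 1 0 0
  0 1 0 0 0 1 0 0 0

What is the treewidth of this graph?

1

A width-1 tree decomposition is:
Bags: B1 = {g, h}  B2 = {c, g}  B3 = {c, f}  B4 = {f, i}  B5 = {b, i}  B6 = {a, b}  B7 = {a, d}  B8 = {d, e}
Tree: B1–B2, B2–B3, B3–B4, B4–B5, B5–B6, B6–B7, B7–B8
Every bag has size at most 2, so the width is 2 − 1 = 1 and tw(G) ≤ 1. G has an edge, so its treewidth is at least 1. The upper and lower bounds meet at 1, so that is the treewidth.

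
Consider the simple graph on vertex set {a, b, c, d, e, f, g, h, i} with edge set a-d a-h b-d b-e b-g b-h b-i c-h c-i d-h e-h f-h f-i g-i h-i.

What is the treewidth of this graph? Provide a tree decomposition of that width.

Each bag holds 3 vertices, so the decomposition has width 2, which upper-bounds the treewidth. On the other hand G contains the 3-clique {b, g, i}. A clique must lie in a single bag of any decomposition, so no decomposition can have width below 2. The upper and lower bounds meet at 2, so that is the treewidth.

Treewidth 2.
One such decomposition:
Bags: B1 = {b, h, i}  B2 = {b, d, h}  B3 = {b, g, i}  B4 = {b, e, h}  B5 = {a, d, h}  B6 = {f, h, i}  B7 = {c, h, i}
Tree: B1–B2, B1–B3, B2–B4, B2–B5, B1–B6, B1–B7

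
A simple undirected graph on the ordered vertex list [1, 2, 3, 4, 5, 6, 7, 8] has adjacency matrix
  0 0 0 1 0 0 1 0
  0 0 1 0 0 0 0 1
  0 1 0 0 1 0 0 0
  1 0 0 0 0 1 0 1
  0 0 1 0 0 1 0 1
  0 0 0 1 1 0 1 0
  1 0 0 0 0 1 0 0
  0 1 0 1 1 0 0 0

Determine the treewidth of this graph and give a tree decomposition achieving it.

Treewidth 2.
One optimal decomposition is:
Bags: B1 = {2, 3, 5}  B2 = {2, 5, 8}  B3 = {5, 6, 8}  B4 = {4, 6, 8}  B5 = {4, 6, 7}  B6 = {1, 4, 7}
Tree: B1–B2, B2–B3, B3–B4, B4–B5, B5–B6

The largest bag has 3 vertices, giving width 2; this decomposition certifies tw(G) ≤ 2. The edges 3–2–8–5–3 form a cycle, so G is not a tree and its treewidth is at least 2. Therefore the treewidth is 2.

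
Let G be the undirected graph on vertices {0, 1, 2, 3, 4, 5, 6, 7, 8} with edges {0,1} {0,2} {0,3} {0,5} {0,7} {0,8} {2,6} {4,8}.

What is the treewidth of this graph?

1

A width-1 tree decomposition is:
Bags: B1 = {0, 7}  B2 = {0, 5}  B3 = {0, 2}  B4 = {0, 8}  B5 = {4, 8}  B6 = {2, 6}  B7 = {0, 1}  B8 = {0, 3}
Tree: B1–B2, B1–B3, B2–B4, B4–B5, B3–B6, B2–B7, B1–B8
Each bag holds 2 vertices, so the decomposition has width 1, which upper-bounds the treewidth. G has an edge, so its treewidth is at least 1. Therefore the treewidth is 1.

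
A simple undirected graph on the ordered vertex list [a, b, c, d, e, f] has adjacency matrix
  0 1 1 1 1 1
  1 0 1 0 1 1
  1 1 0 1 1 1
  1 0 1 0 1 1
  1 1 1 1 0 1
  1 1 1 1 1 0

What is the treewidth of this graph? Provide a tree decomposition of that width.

Treewidth 4.
One such decomposition:
Bags: B1 = {a, b, c, e, f}  B2 = {a, c, d, e, f}
Tree: B1–B2

Each bag holds 5 vertices, so the decomposition has width 4, which upper-bounds the treewidth. Conversely, {a, c, d, e, f} is a clique of size 5, and the vertices of any clique must share a bag in every tree decomposition; so some bag has ≥ 5 vertices and tw(G) ≥ 4. The upper and lower bounds meet at 4, so that is the treewidth.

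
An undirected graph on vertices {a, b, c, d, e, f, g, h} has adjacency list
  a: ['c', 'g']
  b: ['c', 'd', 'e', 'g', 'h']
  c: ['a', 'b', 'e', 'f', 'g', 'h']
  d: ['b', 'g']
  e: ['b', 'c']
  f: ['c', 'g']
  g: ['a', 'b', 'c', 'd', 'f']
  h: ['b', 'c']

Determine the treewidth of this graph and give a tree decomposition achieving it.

Treewidth 2.
One optimal decomposition is:
Bags: B1 = {b, d, g}  B2 = {b, c, g}  B3 = {a, c, g}  B4 = {b, c, e}  B5 = {b, c, h}  B6 = {c, f, g}
Tree: B1–B2, B2–B3, B2–B4, B2–B5, B3–B6

Every bag has size at most 3, so the width is 3 − 1 = 2 and tw(G) ≤ 2. For the lower bound, the 3 vertices {b, d, g} are pairwise adjacent, and any tree decomposition puts a clique entirely inside one bag — forcing width ≥ 2. Combining the bounds, tw(G) = 2.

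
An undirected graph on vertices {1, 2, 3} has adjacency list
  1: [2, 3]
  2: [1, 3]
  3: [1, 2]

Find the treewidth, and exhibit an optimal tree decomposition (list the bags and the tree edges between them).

A single bag containing all 3 vertices is trivially a valid decomposition of width 2. On the other hand G contains the 3-clique {1, 2, 3}. A clique must lie in a single bag of any decomposition, so no decomposition can have width below 2. Hence tw(G) = 2 exactly.

Treewidth 2.
One such decomposition:
Bags: B1 = {1, 2, 3}
Tree: (single bag)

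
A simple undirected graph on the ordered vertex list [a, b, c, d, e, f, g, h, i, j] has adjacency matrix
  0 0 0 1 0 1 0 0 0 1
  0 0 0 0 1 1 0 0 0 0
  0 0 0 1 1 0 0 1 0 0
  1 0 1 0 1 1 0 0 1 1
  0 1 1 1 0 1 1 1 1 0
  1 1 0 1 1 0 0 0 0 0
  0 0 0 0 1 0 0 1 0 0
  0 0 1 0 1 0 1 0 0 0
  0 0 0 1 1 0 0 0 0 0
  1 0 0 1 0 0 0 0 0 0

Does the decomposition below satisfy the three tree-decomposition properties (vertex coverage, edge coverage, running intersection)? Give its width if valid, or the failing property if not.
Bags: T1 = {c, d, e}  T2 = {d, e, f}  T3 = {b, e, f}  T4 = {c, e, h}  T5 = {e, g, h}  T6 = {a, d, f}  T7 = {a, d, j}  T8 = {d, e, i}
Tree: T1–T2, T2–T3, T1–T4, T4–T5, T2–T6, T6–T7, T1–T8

Checking the three conditions: (i) the bags cover all of {a, b, c, d, e, f, g, h, i, j}; (ii) for each edge, some bag contains both endpoints; (iii) the bags containing any fixed vertex form a subtree. All hold, so the decomposition is valid with width 3 − 1 = 2.

Yes; width 2.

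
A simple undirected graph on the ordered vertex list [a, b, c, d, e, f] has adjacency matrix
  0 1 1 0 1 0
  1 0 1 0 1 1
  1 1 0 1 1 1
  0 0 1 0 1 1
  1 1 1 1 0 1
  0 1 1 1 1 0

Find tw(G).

A width-3 tree decomposition is:
Bags: B1 = {c, d, e, f}  B2 = {b, c, e, f}  B3 = {a, b, c, e}
Tree: B1–B2, B2–B3
Each bag holds 4 vertices, so the decomposition has width 3, which upper-bounds the treewidth. Conversely, {a, b, c, e} is a clique of size 4, and the vertices of any clique must share a bag in every tree decomposition; so some bag has ≥ 4 vertices and tw(G) ≥ 3. Therefore the treewidth is 3.

3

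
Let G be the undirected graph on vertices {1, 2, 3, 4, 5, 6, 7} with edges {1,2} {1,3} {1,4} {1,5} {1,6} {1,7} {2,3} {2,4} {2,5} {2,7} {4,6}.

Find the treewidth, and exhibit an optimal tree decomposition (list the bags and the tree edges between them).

The largest bag has 3 vertices, giving width 2; this decomposition certifies tw(G) ≤ 2. For the lower bound, the 3 vertices {1, 2, 3} are pairwise adjacent, and any tree decomposition puts a clique entirely inside one bag — forcing width ≥ 2. The upper and lower bounds meet at 2, so that is the treewidth.

Treewidth 2.
One such decomposition:
Bags: B1 = {1, 2, 4}  B2 = {1, 4, 6}  B3 = {1, 2, 3}  B4 = {1, 2, 7}  B5 = {1, 2, 5}
Tree: B1–B2, B1–B3, B1–B4, B4–B5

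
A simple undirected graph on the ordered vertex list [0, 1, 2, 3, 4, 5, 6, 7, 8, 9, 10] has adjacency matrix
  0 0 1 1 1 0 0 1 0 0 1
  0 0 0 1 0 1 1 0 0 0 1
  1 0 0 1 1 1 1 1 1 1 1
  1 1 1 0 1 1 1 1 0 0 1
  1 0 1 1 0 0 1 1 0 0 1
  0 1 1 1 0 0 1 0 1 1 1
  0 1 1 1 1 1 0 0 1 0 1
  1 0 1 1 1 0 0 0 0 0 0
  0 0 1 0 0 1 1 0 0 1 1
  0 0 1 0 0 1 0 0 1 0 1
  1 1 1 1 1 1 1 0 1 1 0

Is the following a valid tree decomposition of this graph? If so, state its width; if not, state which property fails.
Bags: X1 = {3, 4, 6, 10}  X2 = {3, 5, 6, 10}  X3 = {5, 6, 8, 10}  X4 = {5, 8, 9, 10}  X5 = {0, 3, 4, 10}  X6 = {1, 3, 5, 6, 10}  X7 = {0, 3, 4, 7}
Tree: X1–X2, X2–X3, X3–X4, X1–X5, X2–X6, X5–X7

No — vertex 2 appears in no bag.

A tree decomposition must satisfy three properties: every vertex lies in some bag; for every edge, both endpoints lie together in some bag; and for every vertex, the bags containing it form a connected subtree. Here vertex 2 appears in no bag, so the decomposition is invalid.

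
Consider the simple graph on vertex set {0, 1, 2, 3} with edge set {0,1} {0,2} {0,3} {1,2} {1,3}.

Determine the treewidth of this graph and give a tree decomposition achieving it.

Treewidth 2.
One optimal decomposition is:
Bags: B1 = {0, 1, 2}  B2 = {0, 1, 3}
Tree: B1–B2

Each bag holds 3 vertices, so the decomposition has width 2, which upper-bounds the treewidth. For the lower bound, the 3 vertices {0, 1, 2} are pairwise adjacent, and any tree decomposition puts a clique entirely inside one bag — forcing width ≥ 2. Therefore the treewidth is 2.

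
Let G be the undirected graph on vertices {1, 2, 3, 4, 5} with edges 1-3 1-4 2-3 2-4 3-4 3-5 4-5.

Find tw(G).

2

A width-2 tree decomposition is:
Bags: B1 = {2, 3, 4}  B2 = {3, 4, 5}  B3 = {1, 3, 4}
Tree: B1–B2, B1–B3
The largest bag has 3 vertices, giving width 2; this decomposition certifies tw(G) ≤ 2. Conversely, {1, 3, 4} is a clique of size 3, and the vertices of any clique must share a bag in every tree decomposition; so some bag has ≥ 3 vertices and tw(G) ≥ 2. Combining the bounds, tw(G) = 2.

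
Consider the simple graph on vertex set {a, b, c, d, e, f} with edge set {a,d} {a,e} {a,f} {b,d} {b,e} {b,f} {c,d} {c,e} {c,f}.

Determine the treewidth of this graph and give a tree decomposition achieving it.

Every bag has size at most 4, so the width is 4 − 1 = 3 and tw(G) ≤ 3. For the lower bound: the 4 vertex sets {c,d}, {b,e}, {f}, {a} are disjoint, each induces a connected subgraph, and every pair is joined by at least one edge of G. Contracting each set to a single vertex therefore yields K_{4} as a minor, and since treewidth is minor-monotone, tw(G) ≥ tw(K_{4}) = 3. Hence tw(G) = 3 exactly.

Treewidth 3.
One optimal decomposition is:
Bags: B1 = {c, d, e, f}  B2 = {b, d, e, f}  B3 = {a, d, e, f}
Tree: B1–B2, B2–B3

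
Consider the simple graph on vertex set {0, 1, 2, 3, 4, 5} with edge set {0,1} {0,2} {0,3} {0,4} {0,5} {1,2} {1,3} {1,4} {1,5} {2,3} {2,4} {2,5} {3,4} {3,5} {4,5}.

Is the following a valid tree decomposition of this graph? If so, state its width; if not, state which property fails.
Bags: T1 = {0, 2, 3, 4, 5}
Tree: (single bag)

No — vertex 1 appears in no bag.

A tree decomposition must satisfy three properties: every vertex lies in some bag; for every edge, both endpoints lie together in some bag; and for every vertex, the bags containing it form a connected subtree. Here vertex 1 appears in no bag, so the decomposition is invalid.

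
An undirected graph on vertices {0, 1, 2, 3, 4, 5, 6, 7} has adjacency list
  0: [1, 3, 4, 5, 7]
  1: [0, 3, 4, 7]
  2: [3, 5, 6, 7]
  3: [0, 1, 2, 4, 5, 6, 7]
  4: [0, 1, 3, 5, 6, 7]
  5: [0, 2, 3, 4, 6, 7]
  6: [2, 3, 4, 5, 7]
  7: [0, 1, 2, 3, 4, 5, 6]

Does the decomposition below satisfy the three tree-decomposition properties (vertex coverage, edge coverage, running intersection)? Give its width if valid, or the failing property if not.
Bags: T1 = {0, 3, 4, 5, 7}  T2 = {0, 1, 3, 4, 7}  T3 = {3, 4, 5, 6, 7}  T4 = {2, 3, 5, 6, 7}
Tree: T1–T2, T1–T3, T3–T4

Yes; width 4.

Every vertex of G appears in some bag (union = {0, 1, 2, 3, 4, 5, 6, 7}); every edge is covered by a bag; and for each vertex v the set of bags containing v is connected in the bag tree. The decomposition is therefore valid. The largest bag has 5 vertices, so the width is 4.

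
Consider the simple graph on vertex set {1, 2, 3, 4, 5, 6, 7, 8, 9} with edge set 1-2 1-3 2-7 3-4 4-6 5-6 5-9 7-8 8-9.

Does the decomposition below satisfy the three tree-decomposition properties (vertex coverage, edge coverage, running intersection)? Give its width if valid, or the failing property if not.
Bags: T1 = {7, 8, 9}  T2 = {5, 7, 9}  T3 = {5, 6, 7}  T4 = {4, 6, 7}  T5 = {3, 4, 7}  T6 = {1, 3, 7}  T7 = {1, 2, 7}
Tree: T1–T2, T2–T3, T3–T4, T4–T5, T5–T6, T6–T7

Every vertex of G appears in some bag (union = {1, 2, 3, 4, 5, 6, 7, 8, 9}); every edge is covered by a bag; and for each vertex v the set of bags containing v is connected in the bag tree. The decomposition is therefore valid. The largest bag has 3 vertices, so the width is 2.

Yes; width 2.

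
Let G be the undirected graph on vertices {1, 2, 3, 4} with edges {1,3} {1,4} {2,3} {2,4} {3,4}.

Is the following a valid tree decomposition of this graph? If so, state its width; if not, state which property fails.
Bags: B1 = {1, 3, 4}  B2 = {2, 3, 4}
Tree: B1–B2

Yes; width 2.

Vertex coverage: the bags together contain {1, 2, 3, 4}, the full vertex set. Edge coverage: each edge of G has both endpoints in at least one bag. Running intersection: for every vertex, the bags containing it form a connected subtree. All three properties hold, so this is a valid tree decomposition of width max|bag| − 1 = 2, and hence tw(G) ≤ 2.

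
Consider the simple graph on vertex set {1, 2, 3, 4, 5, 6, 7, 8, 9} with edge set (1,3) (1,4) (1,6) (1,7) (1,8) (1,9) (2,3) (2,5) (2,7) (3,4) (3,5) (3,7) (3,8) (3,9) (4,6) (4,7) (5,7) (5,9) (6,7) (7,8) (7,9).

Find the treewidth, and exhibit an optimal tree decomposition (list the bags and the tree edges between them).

Every bag has size at most 4, so the width is 4 − 1 = 3 and tw(G) ≤ 3. Conversely, {1, 3, 7, 8} is a clique of size 4, and the vertices of any clique must share a bag in every tree decomposition; so some bag has ≥ 4 vertices and tw(G) ≥ 3. Therefore the treewidth is 3.

Treewidth 3.
One optimal decomposition is:
Bags: B1 = {3, 5, 7, 9}  B2 = {2, 3, 5, 7}  B3 = {1, 3, 7, 9}  B4 = {1, 3, 4, 7}  B5 = {1, 3, 7, 8}  B6 = {1, 4, 6, 7}
Tree: B1–B2, B1–B3, B3–B4, B3–B5, B4–B6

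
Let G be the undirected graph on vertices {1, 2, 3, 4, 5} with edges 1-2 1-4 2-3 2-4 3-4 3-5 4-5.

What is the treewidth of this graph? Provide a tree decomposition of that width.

The largest bag has 3 vertices, giving width 2; this decomposition certifies tw(G) ≤ 2. On the other hand G contains the 3-clique {1, 2, 4}. A clique must lie in a single bag of any decomposition, so no decomposition can have width below 2. Hence tw(G) = 2 exactly.

Treewidth 2.
Bags: B1 = {2, 3, 4}  B2 = {3, 4, 5}  B3 = {1, 2, 4}
Tree: B1–B2, B1–B3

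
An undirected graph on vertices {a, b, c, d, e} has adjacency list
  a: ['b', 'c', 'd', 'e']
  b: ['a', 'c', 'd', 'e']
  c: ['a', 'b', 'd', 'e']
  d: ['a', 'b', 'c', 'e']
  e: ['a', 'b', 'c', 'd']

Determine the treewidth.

A width-4 tree decomposition is:
Bags: B1 = {a, b, c, d, e}
Tree: (single bag)
A single bag containing all 5 vertices is trivially a valid decomposition of width 4. Conversely, {a, b, c, d, e} is a clique of size 5, and the vertices of any clique must share a bag in every tree decomposition; so some bag has ≥ 5 vertices and tw(G) ≥ 4. Hence tw(G) = 4 exactly.

4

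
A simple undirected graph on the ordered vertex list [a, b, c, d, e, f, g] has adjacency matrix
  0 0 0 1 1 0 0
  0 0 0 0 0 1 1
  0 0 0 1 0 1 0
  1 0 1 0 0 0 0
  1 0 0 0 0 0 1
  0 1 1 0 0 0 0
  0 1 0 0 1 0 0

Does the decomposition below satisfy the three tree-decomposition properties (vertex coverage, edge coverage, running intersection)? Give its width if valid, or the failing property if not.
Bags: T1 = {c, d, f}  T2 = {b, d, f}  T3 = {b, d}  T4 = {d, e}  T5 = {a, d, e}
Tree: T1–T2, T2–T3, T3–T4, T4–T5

No — vertex g appears in no bag.

A tree decomposition must satisfy three properties: every vertex lies in some bag; for every edge, both endpoints lie together in some bag; and for every vertex, the bags containing it form a connected subtree. Here vertex g appears in no bag, so the decomposition is invalid.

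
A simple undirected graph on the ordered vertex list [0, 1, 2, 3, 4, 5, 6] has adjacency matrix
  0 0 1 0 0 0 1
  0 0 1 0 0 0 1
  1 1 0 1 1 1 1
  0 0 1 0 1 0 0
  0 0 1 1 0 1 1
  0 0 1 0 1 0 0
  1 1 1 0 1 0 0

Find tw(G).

2

A width-2 tree decomposition is:
Bags: B1 = {2, 4, 6}  B2 = {1, 2, 6}  B3 = {0, 2, 6}  B4 = {2, 4, 5}  B5 = {2, 3, 4}
Tree: B1–B2, B2–B3, B1–B4, B1–B5
Each bag holds 3 vertices, so the decomposition has width 2, which upper-bounds the treewidth. Conversely, {0, 2, 6} is a clique of size 3, and the vertices of any clique must share a bag in every tree decomposition; so some bag has ≥ 3 vertices and tw(G) ≥ 2. Combining the bounds, tw(G) = 2.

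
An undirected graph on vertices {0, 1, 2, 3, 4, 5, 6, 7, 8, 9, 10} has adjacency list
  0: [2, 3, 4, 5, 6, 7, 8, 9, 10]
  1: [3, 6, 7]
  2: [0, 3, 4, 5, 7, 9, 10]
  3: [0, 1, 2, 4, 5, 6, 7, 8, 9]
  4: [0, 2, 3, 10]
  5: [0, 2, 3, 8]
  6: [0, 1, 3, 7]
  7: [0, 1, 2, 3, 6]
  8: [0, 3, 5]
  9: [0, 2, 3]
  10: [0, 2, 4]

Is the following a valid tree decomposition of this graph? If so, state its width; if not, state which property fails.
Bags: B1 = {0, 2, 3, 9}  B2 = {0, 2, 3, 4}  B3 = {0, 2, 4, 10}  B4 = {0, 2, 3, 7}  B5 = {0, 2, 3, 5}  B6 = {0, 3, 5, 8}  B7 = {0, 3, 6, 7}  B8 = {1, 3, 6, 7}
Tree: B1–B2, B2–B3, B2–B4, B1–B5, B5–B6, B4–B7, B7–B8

Yes; width 3.

Checking the three conditions: (i) the bags cover all of {0, 1, 2, 3, 4, 5, 6, 7, 8, 9, 10}; (ii) for each edge, some bag contains both endpoints; (iii) the bags containing any fixed vertex form a subtree. All hold, so the decomposition is valid with width 4 − 1 = 3.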